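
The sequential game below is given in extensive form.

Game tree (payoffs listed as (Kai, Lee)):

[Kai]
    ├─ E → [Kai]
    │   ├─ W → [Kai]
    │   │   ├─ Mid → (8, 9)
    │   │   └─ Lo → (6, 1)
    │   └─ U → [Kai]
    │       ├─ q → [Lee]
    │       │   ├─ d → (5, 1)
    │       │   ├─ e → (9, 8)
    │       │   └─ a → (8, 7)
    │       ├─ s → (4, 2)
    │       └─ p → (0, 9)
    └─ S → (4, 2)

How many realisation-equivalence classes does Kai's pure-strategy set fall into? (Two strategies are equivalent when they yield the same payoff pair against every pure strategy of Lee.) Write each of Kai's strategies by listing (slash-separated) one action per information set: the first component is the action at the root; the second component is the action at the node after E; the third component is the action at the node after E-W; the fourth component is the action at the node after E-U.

5

Kai has 24 pure strategies: E/W/Mid/q, E/W/Mid/s, E/W/Mid/p, E/W/Lo/q, E/W/Lo/s, E/W/Lo/p, E/U/Mid/q, E/U/Mid/s, E/U/Mid/p, E/U/Lo/q, E/U/Lo/s, E/U/Lo/p, S/W/Mid/q, S/W/Mid/s, S/W/Mid/p, S/W/Lo/q, S/W/Lo/s, S/W/Lo/p, S/U/Mid/q, S/U/Mid/s, S/U/Mid/p, S/U/Lo/q, S/U/Lo/s, S/U/Lo/p. Columns: d, e, a.
{E/W/Mid/q, E/W/Mid/s, E/W/Mid/p} → row (8,9) (8,9) (8,9)
{E/W/Lo/q, E/W/Lo/s, E/W/Lo/p} → row (6,1) (6,1) (6,1)
{E/U/Mid/q, E/U/Lo/q} → row (5,1) (9,8) (8,7)
{E/U/Mid/s, E/U/Lo/s, S/W/Mid/q, S/W/Mid/s, S/W/Mid/p, S/W/Lo/q, S/W/Lo/s, S/W/Lo/p, S/U/Mid/q, S/U/Mid/s, S/U/Mid/p, S/U/Lo/q, S/U/Lo/s, S/U/Lo/p} → row (4,2) (4,2) (4,2)
{E/U/Mid/p, E/U/Lo/p} → row (0,9) (0,9) (0,9)
That's 5 distinct rows out of 24 strategies.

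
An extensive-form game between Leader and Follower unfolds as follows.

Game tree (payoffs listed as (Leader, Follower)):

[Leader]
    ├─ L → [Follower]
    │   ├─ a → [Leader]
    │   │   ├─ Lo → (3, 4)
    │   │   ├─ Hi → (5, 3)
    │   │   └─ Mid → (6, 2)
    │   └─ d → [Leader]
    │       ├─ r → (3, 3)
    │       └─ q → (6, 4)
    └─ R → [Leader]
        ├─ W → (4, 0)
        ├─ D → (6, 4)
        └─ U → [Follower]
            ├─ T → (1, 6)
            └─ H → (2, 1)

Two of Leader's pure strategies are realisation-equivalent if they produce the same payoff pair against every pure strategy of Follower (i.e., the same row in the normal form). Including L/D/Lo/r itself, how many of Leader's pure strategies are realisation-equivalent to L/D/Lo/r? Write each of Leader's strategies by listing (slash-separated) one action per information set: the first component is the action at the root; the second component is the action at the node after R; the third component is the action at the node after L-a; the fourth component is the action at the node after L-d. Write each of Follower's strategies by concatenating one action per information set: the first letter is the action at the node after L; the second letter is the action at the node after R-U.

3

Row for L/D/Lo/r (columns aT, aH, dT, dH): (3,4) (3,4) (3,3) (3,3).
Under L/D/Lo/r, Leader's choice at the node after R can never be reached regardless of what Follower does, so varying those choices leaves every outcome unchanged.
Holding the reachable choices fixed and varying the unreachable one freely already gives 3 equivalent strategies.
No other strategy reproduces this row, so those 3 are the full class: L/W/Lo/r, L/D/Lo/r, L/U/Lo/r.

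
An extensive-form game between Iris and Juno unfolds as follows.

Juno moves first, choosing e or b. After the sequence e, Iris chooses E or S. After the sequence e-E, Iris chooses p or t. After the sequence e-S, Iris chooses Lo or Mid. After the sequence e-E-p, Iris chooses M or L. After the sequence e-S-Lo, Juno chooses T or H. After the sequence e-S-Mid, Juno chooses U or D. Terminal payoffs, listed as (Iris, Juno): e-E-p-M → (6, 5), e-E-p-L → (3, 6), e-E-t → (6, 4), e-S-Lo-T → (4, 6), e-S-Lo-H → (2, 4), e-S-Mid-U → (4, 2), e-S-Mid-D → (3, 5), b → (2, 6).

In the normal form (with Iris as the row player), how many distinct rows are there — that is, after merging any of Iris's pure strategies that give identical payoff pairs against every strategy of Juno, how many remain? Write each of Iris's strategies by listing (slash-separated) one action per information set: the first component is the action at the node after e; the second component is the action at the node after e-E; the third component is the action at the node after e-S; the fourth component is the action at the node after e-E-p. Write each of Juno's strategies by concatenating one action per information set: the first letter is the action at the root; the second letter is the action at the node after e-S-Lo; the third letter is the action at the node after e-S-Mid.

5

Iris has 16 pure strategies: E/p/Lo/M, E/p/Lo/L, E/p/Mid/M, E/p/Mid/L, E/t/Lo/M, E/t/Lo/L, E/t/Mid/M, E/t/Mid/L, S/p/Lo/M, S/p/Lo/L, S/p/Mid/M, S/p/Mid/L, S/t/Lo/M, S/t/Lo/L, S/t/Mid/M, S/t/Mid/L. Columns: eTU, eTD, eHU, eHD, bTU, bTD, bHU, bHD.
{E/p/Lo/M, E/p/Mid/M} → row (6,5) (6,5) (6,5) (6,5) (2,6) (2,6) (2,6) (2,6)
{E/p/Lo/L, E/p/Mid/L} → row (3,6) (3,6) (3,6) (3,6) (2,6) (2,6) (2,6) (2,6)
{E/t/Lo/M, E/t/Lo/L, E/t/Mid/M, E/t/Mid/L} → row (6,4) (6,4) (6,4) (6,4) (2,6) (2,6) (2,6) (2,6)
{S/p/Lo/M, S/p/Lo/L, S/t/Lo/M, S/t/Lo/L} → row (4,6) (4,6) (2,4) (2,4) (2,6) (2,6) (2,6) (2,6)
{S/p/Mid/M, S/p/Mid/L, S/t/Mid/M, S/t/Mid/L} → row (4,2) (3,5) (4,2) (3,5) (2,6) (2,6) (2,6) (2,6)
That's 5 distinct rows out of 16 strategies.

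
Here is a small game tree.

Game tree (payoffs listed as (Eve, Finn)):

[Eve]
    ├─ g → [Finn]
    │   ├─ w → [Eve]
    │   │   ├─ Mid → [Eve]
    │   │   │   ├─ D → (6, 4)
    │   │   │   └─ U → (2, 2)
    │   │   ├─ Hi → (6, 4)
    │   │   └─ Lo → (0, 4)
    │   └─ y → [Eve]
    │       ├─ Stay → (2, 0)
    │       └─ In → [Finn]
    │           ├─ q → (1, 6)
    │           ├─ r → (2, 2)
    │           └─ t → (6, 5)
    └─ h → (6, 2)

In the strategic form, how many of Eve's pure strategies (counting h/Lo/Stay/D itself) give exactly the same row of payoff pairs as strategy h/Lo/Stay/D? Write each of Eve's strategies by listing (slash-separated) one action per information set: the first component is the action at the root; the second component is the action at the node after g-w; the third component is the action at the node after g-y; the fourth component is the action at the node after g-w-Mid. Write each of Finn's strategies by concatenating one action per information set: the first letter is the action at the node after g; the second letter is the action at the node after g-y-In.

Row for h/Lo/Stay/D (columns wq, wr, wt, yq, yr, yt): (6,2) (6,2) (6,2) (6,2) (6,2) (6,2).
Under h/Lo/Stay/D, Eve's choice at the node after g-w and at the node after g-y and at the node after g-w-Mid can never be reached regardless of what Finn does, so varying those choices leaves every outcome unchanged.
Holding the reachable choices fixed and varying the unreachable ones freely already gives 3 × 2 × 2 = 12 equivalent strategies.
No other strategy reproduces this row, so those 12 are the full class: h/Mid/Stay/D, h/Mid/Stay/U, h/Mid/In/D, h/Mid/In/U, h/Hi/Stay/D, h/Hi/Stay/U, h/Hi/In/D, h/Hi/In/U, h/Lo/Stay/D, h/Lo/Stay/U, h/Lo/In/D, h/Lo/In/U.

12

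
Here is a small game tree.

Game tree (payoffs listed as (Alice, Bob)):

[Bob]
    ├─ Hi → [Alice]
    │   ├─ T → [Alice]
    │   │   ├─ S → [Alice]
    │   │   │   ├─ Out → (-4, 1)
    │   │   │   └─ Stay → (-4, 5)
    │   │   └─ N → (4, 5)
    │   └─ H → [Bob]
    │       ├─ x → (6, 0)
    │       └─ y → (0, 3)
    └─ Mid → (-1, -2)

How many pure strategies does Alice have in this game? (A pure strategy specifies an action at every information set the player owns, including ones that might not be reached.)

8

Alice owns the node after Hi with actions {T, H} — two choices.
Alice owns the node after Hi-T with actions {S, N} — two choices.
Alice owns the node after Hi-T-S with actions {Out, Stay} — two choices.
A pure strategy fixes one action at each information set independently, so the count is the product 2 × 2 × 2 = 8.
(For reference, Bob has 4 pure strategies, giving a 8×4 normal-form matrix.)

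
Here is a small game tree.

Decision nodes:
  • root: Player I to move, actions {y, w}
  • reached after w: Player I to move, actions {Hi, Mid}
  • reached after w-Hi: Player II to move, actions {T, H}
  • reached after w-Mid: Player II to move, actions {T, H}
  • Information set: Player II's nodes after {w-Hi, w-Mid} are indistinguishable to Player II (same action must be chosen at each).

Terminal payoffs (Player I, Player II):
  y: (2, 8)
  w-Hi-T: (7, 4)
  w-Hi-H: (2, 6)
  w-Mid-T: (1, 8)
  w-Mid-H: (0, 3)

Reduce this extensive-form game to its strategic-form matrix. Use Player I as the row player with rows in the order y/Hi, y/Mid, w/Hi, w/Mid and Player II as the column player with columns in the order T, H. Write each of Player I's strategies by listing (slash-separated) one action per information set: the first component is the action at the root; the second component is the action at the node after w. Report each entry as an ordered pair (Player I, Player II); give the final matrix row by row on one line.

Row y/Hi: T→(2,8), H→(2,8)
Row y/Mid: T→(2,8), H→(2,8)
Row w/Hi: T→(7,4), H→(2,6)
Row w/Mid: T→(1,8), H→(0,3)

y/Hi: (2,8) (2,8) | y/Mid: (2,8) (2,8) | w/Hi: (7,4) (2,6) | w/Mid: (1,8) (0,3)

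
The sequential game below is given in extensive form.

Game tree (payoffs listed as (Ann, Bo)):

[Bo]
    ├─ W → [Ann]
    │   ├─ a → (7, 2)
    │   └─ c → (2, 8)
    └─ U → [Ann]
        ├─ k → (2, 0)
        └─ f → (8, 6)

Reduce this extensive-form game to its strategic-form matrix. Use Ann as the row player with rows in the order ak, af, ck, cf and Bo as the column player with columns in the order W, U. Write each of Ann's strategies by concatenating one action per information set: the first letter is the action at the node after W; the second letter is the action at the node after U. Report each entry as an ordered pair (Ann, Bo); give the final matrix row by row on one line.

ak: (7,2) (2,0) | af: (7,2) (8,6) | ck: (2,8) (2,0) | cf: (2,8) (8,6)

            W        U
  ak    (7,2)    (2,0)
  af    (7,2)    (8,6)
  ck    (2,8)    (2,0)
  cf    (2,8)    (8,6)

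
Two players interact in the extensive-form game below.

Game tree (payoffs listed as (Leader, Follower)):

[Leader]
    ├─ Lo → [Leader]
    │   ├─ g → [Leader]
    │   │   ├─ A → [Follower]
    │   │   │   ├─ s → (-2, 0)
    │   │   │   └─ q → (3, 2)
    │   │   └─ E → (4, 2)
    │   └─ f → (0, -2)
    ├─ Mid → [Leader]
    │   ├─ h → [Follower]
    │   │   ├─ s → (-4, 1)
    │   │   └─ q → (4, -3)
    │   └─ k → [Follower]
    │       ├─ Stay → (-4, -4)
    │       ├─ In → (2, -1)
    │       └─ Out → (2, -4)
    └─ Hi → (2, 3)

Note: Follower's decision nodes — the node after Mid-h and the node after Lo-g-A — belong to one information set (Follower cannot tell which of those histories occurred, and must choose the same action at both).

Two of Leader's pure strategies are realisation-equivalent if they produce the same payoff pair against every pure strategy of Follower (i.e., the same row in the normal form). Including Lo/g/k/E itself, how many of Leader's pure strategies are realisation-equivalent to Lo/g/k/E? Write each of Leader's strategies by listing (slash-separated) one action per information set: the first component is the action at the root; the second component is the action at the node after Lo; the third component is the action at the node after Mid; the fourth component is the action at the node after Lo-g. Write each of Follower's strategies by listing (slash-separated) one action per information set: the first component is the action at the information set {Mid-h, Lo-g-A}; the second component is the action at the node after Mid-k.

2

Row for Lo/g/k/E (columns s/Stay, s/In, s/Out, q/Stay, q/In, q/Out): (4,2) (4,2) (4,2) (4,2) (4,2) (4,2).
Under Lo/g/k/E, Leader's choice at the node after Mid can never be reached regardless of what Follower does, so varying those choices leaves every outcome unchanged.
Holding the reachable choices fixed and varying the unreachable one freely already gives 2 equivalent strategies.
No other strategy reproduces this row, so those 2 are the full class: Lo/g/h/E, Lo/g/k/E.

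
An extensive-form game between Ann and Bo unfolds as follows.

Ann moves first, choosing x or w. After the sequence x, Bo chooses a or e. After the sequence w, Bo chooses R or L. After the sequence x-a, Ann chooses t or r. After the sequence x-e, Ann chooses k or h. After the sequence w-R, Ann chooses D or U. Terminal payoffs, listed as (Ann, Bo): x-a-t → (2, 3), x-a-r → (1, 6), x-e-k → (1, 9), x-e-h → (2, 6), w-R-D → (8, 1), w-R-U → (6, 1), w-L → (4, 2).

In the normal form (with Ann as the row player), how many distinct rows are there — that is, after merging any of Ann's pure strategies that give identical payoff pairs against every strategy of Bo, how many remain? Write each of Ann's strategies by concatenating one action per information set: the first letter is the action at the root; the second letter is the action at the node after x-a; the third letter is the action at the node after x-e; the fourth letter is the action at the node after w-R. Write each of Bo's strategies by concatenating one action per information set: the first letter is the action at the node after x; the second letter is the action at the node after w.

Ann has 16 pure strategies: xtkD, xtkU, xthD, xthU, xrkD, xrkU, xrhD, xrhU, wtkD, wtkU, wthD, wthU, wrkD, wrkU, wrhD, wrhU. Columns: aR, aL, eR, eL.
{xtkD, xtkU} → row (2,3) (2,3) (1,9) (1,9)
{xthD, xthU} → row (2,3) (2,3) (2,6) (2,6)
{xrkD, xrkU} → row (1,6) (1,6) (1,9) (1,9)
{xrhD, xrhU} → row (1,6) (1,6) (2,6) (2,6)
{wtkD, wthD, wrkD, wrhD} → row (8,1) (4,2) (8,1) (4,2)
{wtkU, wthU, wrkU, wrhU} → row (6,1) (4,2) (6,1) (4,2)
That's 6 distinct rows out of 16 strategies.

6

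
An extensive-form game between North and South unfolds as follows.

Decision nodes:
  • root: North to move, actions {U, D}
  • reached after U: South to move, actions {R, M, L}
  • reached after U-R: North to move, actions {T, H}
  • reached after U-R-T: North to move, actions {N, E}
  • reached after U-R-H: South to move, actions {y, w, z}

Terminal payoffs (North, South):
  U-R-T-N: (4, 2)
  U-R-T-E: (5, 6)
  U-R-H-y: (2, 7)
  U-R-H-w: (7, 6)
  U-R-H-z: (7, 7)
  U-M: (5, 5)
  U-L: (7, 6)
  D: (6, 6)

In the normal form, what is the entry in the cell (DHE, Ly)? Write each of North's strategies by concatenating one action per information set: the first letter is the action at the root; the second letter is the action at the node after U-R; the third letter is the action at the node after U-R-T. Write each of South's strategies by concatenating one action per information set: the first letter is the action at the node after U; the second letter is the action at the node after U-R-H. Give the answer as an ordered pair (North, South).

Trace the play path from the root:
  North plays D
→ terminal payoff (6, 6).
(North's choice at the node after U-R is never reached on this path, so it doesn't affect the outcome.)

(6, 6)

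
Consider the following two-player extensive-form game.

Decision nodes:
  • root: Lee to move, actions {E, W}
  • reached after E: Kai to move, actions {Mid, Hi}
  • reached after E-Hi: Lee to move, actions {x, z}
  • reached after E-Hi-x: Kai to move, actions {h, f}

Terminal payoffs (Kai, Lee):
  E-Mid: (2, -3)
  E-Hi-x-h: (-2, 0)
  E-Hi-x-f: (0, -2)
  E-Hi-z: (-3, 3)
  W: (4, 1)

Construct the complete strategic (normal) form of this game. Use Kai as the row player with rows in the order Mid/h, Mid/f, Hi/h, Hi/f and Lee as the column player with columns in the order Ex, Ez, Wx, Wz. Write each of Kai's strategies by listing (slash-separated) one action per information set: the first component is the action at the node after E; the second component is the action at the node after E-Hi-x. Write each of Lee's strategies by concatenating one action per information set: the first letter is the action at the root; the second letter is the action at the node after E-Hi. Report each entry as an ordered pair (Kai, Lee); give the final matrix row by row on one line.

Mid/h: (2,-3) (2,-3) (4,1) (4,1) | Mid/f: (2,-3) (2,-3) (4,1) (4,1) | Hi/h: (-2,0) (-3,3) (4,1) (4,1) | Hi/f: (0,-2) (-3,3) (4,1) (4,1)

Row Mid/h: Ex→(2,-3), Ez→(2,-3), Wx→(4,1), Wz→(4,1)
Row Mid/f: Ex→(2,-3), Ez→(2,-3), Wx→(4,1), Wz→(4,1)
Row Hi/h: Ex→(-2,0), Ez→(-3,3), Wx→(4,1), Wz→(4,1)
Row Hi/f: Ex→(0,-2), Ez→(-3,3), Wx→(4,1), Wz→(4,1)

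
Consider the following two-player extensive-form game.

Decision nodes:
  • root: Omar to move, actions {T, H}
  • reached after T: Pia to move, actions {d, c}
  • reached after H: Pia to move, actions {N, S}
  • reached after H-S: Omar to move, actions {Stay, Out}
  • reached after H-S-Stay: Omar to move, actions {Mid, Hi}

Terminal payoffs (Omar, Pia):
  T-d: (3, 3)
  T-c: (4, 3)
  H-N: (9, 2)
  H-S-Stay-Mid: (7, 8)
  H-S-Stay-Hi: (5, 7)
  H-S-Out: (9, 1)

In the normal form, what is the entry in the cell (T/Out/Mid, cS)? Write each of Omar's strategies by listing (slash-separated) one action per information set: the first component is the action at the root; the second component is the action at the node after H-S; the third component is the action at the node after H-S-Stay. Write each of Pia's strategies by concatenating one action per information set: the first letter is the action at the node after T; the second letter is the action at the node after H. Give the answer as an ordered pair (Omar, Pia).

(4, 3)

Trace the play path from the root:
  Omar plays T
  Pia plays c at [T]
→ terminal payoff (4, 3).
(Omar's choice at the node after H-S is never reached on this path, so it doesn't affect the outcome.)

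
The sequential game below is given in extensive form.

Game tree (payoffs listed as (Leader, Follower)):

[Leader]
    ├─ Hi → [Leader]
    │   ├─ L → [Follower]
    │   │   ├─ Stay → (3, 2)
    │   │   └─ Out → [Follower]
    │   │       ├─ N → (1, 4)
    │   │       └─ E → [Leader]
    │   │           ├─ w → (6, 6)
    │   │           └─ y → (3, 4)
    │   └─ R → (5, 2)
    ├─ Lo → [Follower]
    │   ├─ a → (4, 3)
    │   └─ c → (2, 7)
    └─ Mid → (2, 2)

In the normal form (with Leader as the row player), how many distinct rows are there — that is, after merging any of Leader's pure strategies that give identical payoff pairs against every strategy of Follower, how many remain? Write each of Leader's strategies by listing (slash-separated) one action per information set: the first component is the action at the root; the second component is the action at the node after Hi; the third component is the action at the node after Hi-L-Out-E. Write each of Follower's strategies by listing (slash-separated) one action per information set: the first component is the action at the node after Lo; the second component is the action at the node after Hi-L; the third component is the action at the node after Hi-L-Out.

5

Leader has 12 pure strategies: Hi/L/w, Hi/L/y, Hi/R/w, Hi/R/y, Lo/L/w, Lo/L/y, Lo/R/w, Lo/R/y, Mid/L/w, Mid/L/y, Mid/R/w, Mid/R/y. Columns: a/Stay/N, a/Stay/E, a/Out/N, a/Out/E, c/Stay/N, c/Stay/E, c/Out/N, c/Out/E.
{Hi/L/w} → row (3,2) (3,2) (1,4) (6,6) (3,2) (3,2) (1,4) (6,6)
{Hi/L/y} → row (3,2) (3,2) (1,4) (3,4) (3,2) (3,2) (1,4) (3,4)
{Hi/R/w, Hi/R/y} → row (5,2) (5,2) (5,2) (5,2) (5,2) (5,2) (5,2) (5,2)
{Lo/L/w, Lo/L/y, Lo/R/w, Lo/R/y} → row (4,3) (4,3) (4,3) (4,3) (2,7) (2,7) (2,7) (2,7)
{Mid/L/w, Mid/L/y, Mid/R/w, Mid/R/y} → row (2,2) (2,2) (2,2) (2,2) (2,2) (2,2) (2,2) (2,2)
That's 5 distinct rows out of 12 strategies.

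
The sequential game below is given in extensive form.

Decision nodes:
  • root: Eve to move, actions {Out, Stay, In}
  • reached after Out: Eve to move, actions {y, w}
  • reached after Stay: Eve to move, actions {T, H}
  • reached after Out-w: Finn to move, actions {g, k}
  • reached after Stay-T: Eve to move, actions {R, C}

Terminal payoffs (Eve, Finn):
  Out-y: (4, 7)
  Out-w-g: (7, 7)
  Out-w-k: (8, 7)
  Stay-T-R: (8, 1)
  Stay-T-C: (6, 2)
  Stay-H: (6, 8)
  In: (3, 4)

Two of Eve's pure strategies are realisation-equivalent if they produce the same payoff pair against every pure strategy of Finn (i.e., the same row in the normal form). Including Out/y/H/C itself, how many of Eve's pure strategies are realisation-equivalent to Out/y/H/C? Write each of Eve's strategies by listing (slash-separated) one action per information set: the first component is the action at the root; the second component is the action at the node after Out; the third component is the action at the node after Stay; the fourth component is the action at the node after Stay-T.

4

Row for Out/y/H/C (columns g, k): (4,7) (4,7).
Under Out/y/H/C, Eve's choice at the node after Stay and at the node after Stay-T can never be reached regardless of what Finn does, so varying those choices leaves every outcome unchanged.
Holding the reachable choices fixed and varying the unreachable ones freely already gives 2 × 2 = 4 equivalent strategies.
No other strategy reproduces this row, so those 4 are the full class: Out/y/T/R, Out/y/T/C, Out/y/H/R, Out/y/H/C.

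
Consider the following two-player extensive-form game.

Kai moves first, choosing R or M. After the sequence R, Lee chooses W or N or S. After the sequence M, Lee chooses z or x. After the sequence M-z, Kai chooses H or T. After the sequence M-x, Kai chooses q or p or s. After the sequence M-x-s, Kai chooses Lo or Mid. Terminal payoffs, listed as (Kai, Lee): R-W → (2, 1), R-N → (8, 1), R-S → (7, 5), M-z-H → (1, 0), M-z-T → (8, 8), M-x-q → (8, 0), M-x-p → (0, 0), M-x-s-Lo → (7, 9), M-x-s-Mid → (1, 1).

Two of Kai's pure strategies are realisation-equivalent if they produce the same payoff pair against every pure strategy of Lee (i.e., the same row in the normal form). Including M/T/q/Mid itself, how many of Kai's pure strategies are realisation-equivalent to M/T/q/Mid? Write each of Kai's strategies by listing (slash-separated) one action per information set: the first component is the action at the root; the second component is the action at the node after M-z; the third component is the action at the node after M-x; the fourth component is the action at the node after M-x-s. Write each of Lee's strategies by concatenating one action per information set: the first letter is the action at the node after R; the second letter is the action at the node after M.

2

Row for M/T/q/Mid (columns Wz, Wx, Nz, Nx, Sz, Sx): (8,8) (8,0) (8,8) (8,0) (8,8) (8,0).
Under M/T/q/Mid, Kai's choice at the node after M-x-s can never be reached regardless of what Lee does, so varying those choices leaves every outcome unchanged.
Holding the reachable choices fixed and varying the unreachable one freely already gives 2 equivalent strategies.
No other strategy reproduces this row, so those 2 are the full class: M/T/q/Lo, M/T/q/Mid.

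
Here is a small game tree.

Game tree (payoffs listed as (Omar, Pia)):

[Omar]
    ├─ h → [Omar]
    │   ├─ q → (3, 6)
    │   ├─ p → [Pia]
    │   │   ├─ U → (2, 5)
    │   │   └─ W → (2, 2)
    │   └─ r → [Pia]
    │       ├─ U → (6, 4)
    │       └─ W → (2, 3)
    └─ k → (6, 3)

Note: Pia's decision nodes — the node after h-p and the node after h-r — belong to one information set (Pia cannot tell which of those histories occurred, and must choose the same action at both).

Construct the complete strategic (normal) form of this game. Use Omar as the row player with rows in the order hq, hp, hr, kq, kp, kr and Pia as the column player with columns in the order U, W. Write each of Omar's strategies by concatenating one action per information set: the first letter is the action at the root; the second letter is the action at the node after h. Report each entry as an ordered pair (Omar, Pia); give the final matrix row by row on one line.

hq: (3,6) (3,6) | hp: (2,5) (2,2) | hr: (6,4) (2,3) | kq: (6,3) (6,3) | kp: (6,3) (6,3) | kr: (6,3) (6,3)

Row hq: U→(3,6), W→(3,6)
Row hp: U→(2,5), W→(2,2)
Row hr: U→(6,4), W→(2,3)
Row kq: U→(6,3), W→(6,3)
Row kp: U→(6,3), W→(6,3)
Row kr: U→(6,3), W→(6,3)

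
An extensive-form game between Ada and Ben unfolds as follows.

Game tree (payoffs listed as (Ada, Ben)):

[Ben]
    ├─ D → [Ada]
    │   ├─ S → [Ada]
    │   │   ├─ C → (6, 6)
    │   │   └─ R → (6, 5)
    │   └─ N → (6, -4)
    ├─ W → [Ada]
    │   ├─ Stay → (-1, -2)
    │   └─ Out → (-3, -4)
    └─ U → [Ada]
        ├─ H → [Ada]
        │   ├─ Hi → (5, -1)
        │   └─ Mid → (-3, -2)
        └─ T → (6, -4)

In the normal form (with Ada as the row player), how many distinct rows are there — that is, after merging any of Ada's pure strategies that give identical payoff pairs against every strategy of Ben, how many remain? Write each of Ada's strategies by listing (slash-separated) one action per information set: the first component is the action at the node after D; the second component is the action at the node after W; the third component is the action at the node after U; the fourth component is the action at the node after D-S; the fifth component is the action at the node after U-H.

Ada has 32 pure strategies: S/Stay/H/C/Hi, S/Stay/H/C/Mid, S/Stay/H/R/Hi, S/Stay/H/R/Mid, S/Stay/T/C/Hi, S/Stay/T/C/Mid, S/Stay/T/R/Hi, S/Stay/T/R/Mid, S/Out/H/C/Hi, S/Out/H/C/Mid, S/Out/H/R/Hi, S/Out/H/R/Mid, S/Out/T/C/Hi, S/Out/T/C/Mid, S/Out/T/R/Hi, S/Out/T/R/Mid, N/Stay/H/C/Hi, N/Stay/H/C/Mid, N/Stay/H/R/Hi, N/Stay/H/R/Mid, N/Stay/T/C/Hi, N/Stay/T/C/Mid, N/Stay/T/R/Hi, N/Stay/T/R/Mid, N/Out/H/C/Hi, N/Out/H/C/Mid, N/Out/H/R/Hi, N/Out/H/R/Mid, N/Out/T/C/Hi, N/Out/T/C/Mid, N/Out/T/R/Hi, N/Out/T/R/Mid. Columns: D, W, U.
{S/Stay/H/C/Hi} → row (6,6) (-1,-2) (5,-1)
{S/Stay/H/C/Mid} → row (6,6) (-1,-2) (-3,-2)
{S/Stay/H/R/Hi} → row (6,5) (-1,-2) (5,-1)
{S/Stay/H/R/Mid} → row (6,5) (-1,-2) (-3,-2)
{S/Stay/T/C/Hi, S/Stay/T/C/Mid} → row (6,6) (-1,-2) (6,-4)
{S/Stay/T/R/Hi, S/Stay/T/R/Mid} → row (6,5) (-1,-2) (6,-4)
{S/Out/H/C/Hi} → row (6,6) (-3,-4) (5,-1)
{S/Out/H/C/Mid} → row (6,6) (-3,-4) (-3,-2)
{S/Out/H/R/Hi} → row (6,5) (-3,-4) (5,-1)
{S/Out/H/R/Mid} → row (6,5) (-3,-4) (-3,-2)
{S/Out/T/C/Hi, S/Out/T/C/Mid} → row (6,6) (-3,-4) (6,-4)
{S/Out/T/R/Hi, S/Out/T/R/Mid} → row (6,5) (-3,-4) (6,-4)
{N/Stay/H/C/Hi, N/Stay/H/R/Hi} → row (6,-4) (-1,-2) (5,-1)
{N/Stay/H/C/Mid, N/Stay/H/R/Mid} → row (6,-4) (-1,-2) (-3,-2)
{N/Stay/T/C/Hi, N/Stay/T/C/Mid, N/Stay/T/R/Hi, N/Stay/T/R/Mid} → row (6,-4) (-1,-2) (6,-4)
{N/Out/H/C/Hi, N/Out/H/R/Hi} → row (6,-4) (-3,-4) (5,-1)
{N/Out/H/C/Mid, N/Out/H/R/Mid} → row (6,-4) (-3,-4) (-3,-2)
{N/Out/T/C/Hi, N/Out/T/C/Mid, N/Out/T/R/Hi, N/Out/T/R/Mid} → row (6,-4) (-3,-4) (6,-4)
That's 18 distinct rows out of 32 strategies.

18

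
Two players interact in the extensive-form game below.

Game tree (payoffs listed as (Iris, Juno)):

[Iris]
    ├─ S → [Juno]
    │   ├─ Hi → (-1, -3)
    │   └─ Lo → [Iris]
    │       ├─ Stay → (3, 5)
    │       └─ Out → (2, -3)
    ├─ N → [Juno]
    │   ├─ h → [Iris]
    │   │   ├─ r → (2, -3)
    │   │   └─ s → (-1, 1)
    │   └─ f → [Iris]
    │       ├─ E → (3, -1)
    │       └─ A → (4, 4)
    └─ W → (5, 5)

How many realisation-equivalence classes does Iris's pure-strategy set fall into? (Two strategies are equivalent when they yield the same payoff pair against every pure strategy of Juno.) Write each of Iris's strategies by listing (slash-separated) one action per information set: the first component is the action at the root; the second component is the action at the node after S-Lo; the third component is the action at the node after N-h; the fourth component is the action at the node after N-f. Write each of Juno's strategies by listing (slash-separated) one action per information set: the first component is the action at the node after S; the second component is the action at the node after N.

Iris has 24 pure strategies: S/Stay/r/E, S/Stay/r/A, S/Stay/s/E, S/Stay/s/A, S/Out/r/E, S/Out/r/A, S/Out/s/E, S/Out/s/A, N/Stay/r/E, N/Stay/r/A, N/Stay/s/E, N/Stay/s/A, N/Out/r/E, N/Out/r/A, N/Out/s/E, N/Out/s/A, W/Stay/r/E, W/Stay/r/A, W/Stay/s/E, W/Stay/s/A, W/Out/r/E, W/Out/r/A, W/Out/s/E, W/Out/s/A. Columns: Hi/h, Hi/f, Lo/h, Lo/f.
{S/Stay/r/E, S/Stay/r/A, S/Stay/s/E, S/Stay/s/A} → row (-1,-3) (-1,-3) (3,5) (3,5)
{S/Out/r/E, S/Out/r/A, S/Out/s/E, S/Out/s/A} → row (-1,-3) (-1,-3) (2,-3) (2,-3)
{N/Stay/r/E, N/Out/r/E} → row (2,-3) (3,-1) (2,-3) (3,-1)
{N/Stay/r/A, N/Out/r/A} → row (2,-3) (4,4) (2,-3) (4,4)
{N/Stay/s/E, N/Out/s/E} → row (-1,1) (3,-1) (-1,1) (3,-1)
{N/Stay/s/A, N/Out/s/A} → row (-1,1) (4,4) (-1,1) (4,4)
{W/Stay/r/E, W/Stay/r/A, W/Stay/s/E, W/Stay/s/A, W/Out/r/E, W/Out/r/A, W/Out/s/E, W/Out/s/A} → row (5,5) (5,5) (5,5) (5,5)
That's 7 distinct rows out of 24 strategies.

7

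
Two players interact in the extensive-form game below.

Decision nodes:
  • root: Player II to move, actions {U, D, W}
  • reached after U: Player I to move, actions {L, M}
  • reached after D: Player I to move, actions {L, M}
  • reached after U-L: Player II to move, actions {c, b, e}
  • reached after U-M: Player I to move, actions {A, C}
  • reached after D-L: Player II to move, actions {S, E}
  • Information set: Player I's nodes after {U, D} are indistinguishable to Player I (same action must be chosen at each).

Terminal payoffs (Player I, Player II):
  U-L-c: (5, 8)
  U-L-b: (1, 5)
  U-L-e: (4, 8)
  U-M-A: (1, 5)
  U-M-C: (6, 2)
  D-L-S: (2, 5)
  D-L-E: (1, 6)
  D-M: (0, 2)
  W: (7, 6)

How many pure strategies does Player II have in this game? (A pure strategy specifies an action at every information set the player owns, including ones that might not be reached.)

18

Player II owns the root with actions {U, D, W} — three choices.
Player II owns the node after U-L with actions {c, b, e} — three choices.
Player II owns the node after D-L with actions {S, E} — two choices.
A pure strategy fixes one action at each information set independently, so the count is the product 3 × 3 × 2 = 18.
(For reference, Player I has 4 pure strategies, giving a 18×4 normal-form matrix.)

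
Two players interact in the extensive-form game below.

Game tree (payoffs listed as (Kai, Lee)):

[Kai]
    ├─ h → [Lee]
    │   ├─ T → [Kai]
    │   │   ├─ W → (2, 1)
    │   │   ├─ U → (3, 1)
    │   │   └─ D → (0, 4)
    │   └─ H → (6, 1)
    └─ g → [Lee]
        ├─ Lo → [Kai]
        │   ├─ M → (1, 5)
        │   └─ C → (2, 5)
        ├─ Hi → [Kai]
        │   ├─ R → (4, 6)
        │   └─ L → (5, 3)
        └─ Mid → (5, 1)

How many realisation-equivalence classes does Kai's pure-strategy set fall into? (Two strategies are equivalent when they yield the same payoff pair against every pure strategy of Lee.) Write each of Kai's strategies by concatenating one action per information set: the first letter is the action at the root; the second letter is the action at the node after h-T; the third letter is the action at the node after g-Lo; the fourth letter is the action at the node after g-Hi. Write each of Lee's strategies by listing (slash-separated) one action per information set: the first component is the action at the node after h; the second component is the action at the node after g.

7

Kai has 24 pure strategies: hWMR, hWML, hWCR, hWCL, hUMR, hUML, hUCR, hUCL, hDMR, hDML, hDCR, hDCL, gWMR, gWML, gWCR, gWCL, gUMR, gUML, gUCR, gUCL, gDMR, gDML, gDCR, gDCL. Columns: T/Lo, T/Hi, T/Mid, H/Lo, H/Hi, H/Mid.
{hWMR, hWML, hWCR, hWCL} → row (2,1) (2,1) (2,1) (6,1) (6,1) (6,1)
{hUMR, hUML, hUCR, hUCL} → row (3,1) (3,1) (3,1) (6,1) (6,1) (6,1)
{hDMR, hDML, hDCR, hDCL} → row (0,4) (0,4) (0,4) (6,1) (6,1) (6,1)
{gWMR, gUMR, gDMR} → row (1,5) (4,6) (5,1) (1,5) (4,6) (5,1)
{gWML, gUML, gDML} → row (1,5) (5,3) (5,1) (1,5) (5,3) (5,1)
{gWCR, gUCR, gDCR} → row (2,5) (4,6) (5,1) (2,5) (4,6) (5,1)
{gWCL, gUCL, gDCL} → row (2,5) (5,3) (5,1) (2,5) (5,3) (5,1)
That's 7 distinct rows out of 24 strategies.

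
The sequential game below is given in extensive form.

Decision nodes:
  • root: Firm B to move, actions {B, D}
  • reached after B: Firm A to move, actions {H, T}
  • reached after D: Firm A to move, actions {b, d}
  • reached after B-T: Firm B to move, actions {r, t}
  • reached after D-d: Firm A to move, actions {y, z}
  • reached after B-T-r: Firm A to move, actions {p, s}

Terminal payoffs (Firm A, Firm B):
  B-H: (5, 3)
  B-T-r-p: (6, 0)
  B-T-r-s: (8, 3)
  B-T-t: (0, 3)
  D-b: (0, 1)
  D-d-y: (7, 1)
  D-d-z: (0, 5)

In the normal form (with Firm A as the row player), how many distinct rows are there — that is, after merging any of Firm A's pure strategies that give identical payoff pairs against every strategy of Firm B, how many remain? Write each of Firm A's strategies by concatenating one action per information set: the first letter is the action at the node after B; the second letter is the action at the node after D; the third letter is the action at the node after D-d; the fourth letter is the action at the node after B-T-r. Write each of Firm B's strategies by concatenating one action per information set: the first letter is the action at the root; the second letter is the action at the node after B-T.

Firm A has 16 pure strategies: Hbyp, Hbys, Hbzp, Hbzs, Hdyp, Hdys, Hdzp, Hdzs, Tbyp, Tbys, Tbzp, Tbzs, Tdyp, Tdys, Tdzp, Tdzs. Columns: Br, Bt, Dr, Dt.
{Hbyp, Hbys, Hbzp, Hbzs} → row (5,3) (5,3) (0,1) (0,1)
{Hdyp, Hdys} → row (5,3) (5,3) (7,1) (7,1)
{Hdzp, Hdzs} → row (5,3) (5,3) (0,5) (0,5)
{Tbyp, Tbzp} → row (6,0) (0,3) (0,1) (0,1)
{Tbys, Tbzs} → row (8,3) (0,3) (0,1) (0,1)
{Tdyp} → row (6,0) (0,3) (7,1) (7,1)
{Tdys} → row (8,3) (0,3) (7,1) (7,1)
{Tdzp} → row (6,0) (0,3) (0,5) (0,5)
{Tdzs} → row (8,3) (0,3) (0,5) (0,5)
That's 9 distinct rows out of 16 strategies.

9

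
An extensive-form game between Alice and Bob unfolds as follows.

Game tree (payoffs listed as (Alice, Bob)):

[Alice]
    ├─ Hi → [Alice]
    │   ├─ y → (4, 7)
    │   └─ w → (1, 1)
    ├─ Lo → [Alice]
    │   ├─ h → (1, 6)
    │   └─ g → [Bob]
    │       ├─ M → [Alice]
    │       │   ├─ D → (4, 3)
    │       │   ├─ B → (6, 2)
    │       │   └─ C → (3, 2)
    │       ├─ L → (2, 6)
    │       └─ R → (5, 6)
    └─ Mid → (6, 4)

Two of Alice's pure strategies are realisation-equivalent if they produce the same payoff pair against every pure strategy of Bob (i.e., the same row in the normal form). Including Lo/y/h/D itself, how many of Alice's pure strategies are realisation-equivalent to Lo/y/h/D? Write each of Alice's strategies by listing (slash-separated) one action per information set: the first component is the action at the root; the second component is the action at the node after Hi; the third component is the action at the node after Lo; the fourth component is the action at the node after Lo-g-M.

6

Row for Lo/y/h/D (columns M, L, R): (1,6) (1,6) (1,6).
Under Lo/y/h/D, Alice's choice at the node after Hi and at the node after Lo-g-M can never be reached regardless of what Bob does, so varying those choices leaves every outcome unchanged.
Holding the reachable choices fixed and varying the unreachable ones freely already gives 2 × 3 = 6 equivalent strategies.
No other strategy reproduces this row, so those 6 are the full class: Lo/y/h/D, Lo/y/h/B, Lo/y/h/C, Lo/w/h/D, Lo/w/h/B, Lo/w/h/C.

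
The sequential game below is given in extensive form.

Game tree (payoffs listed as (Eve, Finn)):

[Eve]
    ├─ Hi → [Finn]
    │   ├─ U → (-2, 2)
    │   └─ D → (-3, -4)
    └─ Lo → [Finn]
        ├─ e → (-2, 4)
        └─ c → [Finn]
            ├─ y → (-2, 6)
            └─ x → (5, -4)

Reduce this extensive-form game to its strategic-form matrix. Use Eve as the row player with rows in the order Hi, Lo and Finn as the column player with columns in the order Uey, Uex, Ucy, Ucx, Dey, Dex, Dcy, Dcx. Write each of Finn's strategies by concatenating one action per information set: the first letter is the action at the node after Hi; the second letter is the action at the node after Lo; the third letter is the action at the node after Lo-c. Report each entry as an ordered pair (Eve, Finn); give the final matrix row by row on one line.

Hi: (-2,2) (-2,2) (-2,2) (-2,2) (-3,-4) (-3,-4) (-3,-4) (-3,-4) | Lo: (-2,4) (-2,4) (-2,6) (5,-4) (-2,4) (-2,4) (-2,6) (5,-4)

Row Hi: Uey→(-2,2), Uex→(-2,2), Ucy→(-2,2), Ucx→(-2,2), Dey→(-3,-4), Dex→(-3,-4), Dcy→(-3,-4), Dcx→(-3,-4)
Row Lo: Uey→(-2,4), Uex→(-2,4), Ucy→(-2,6), Ucx→(5,-4), Dey→(-2,4), Dex→(-2,4), Dcy→(-2,6), Dcx→(5,-4)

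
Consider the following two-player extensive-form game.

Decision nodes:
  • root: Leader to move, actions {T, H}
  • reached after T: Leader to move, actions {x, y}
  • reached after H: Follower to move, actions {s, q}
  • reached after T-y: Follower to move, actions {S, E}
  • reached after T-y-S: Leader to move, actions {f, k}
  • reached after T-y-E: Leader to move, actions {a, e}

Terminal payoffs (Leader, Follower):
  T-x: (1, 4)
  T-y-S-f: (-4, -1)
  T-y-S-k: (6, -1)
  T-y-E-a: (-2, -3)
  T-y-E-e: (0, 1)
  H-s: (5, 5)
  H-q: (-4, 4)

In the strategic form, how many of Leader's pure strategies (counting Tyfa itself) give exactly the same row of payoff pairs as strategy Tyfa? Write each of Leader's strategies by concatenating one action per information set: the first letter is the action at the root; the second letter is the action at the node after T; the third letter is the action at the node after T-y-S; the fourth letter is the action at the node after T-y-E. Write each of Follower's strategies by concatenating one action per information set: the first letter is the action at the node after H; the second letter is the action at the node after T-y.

1

Row for Tyfa (columns sS, sE, qS, qE): (-4,-1) (-2,-3) (-4,-1) (-2,-3).
Every one of Leader's information sets is on the play path for some reply by Follower when Leader follows Tyfa.
Changing the action at any of them therefore changes at least one column, so only Tyfa itself gives this row.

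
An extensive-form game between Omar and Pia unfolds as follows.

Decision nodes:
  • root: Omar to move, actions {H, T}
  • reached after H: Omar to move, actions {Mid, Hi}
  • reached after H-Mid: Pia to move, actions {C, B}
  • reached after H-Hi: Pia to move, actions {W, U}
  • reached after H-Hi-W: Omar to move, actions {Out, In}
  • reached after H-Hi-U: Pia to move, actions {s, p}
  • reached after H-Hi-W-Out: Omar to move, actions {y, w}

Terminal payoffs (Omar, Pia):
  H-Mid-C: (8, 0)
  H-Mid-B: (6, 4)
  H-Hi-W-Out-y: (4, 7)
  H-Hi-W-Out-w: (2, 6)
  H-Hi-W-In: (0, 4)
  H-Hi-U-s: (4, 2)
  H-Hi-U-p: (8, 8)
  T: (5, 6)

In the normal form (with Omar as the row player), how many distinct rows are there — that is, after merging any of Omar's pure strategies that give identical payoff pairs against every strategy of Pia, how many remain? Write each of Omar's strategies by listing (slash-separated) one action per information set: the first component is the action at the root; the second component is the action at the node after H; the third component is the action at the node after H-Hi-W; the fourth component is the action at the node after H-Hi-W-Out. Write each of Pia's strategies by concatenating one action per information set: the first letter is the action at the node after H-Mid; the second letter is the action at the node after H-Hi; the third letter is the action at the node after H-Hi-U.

Omar has 16 pure strategies: H/Mid/Out/y, H/Mid/Out/w, H/Mid/In/y, H/Mid/In/w, H/Hi/Out/y, H/Hi/Out/w, H/Hi/In/y, H/Hi/In/w, T/Mid/Out/y, T/Mid/Out/w, T/Mid/In/y, T/Mid/In/w, T/Hi/Out/y, T/Hi/Out/w, T/Hi/In/y, T/Hi/In/w. Columns: CWs, CWp, CUs, CUp, BWs, BWp, BUs, BUp.
{H/Mid/Out/y, H/Mid/Out/w, H/Mid/In/y, H/Mid/In/w} → row (8,0) (8,0) (8,0) (8,0) (6,4) (6,4) (6,4) (6,4)
{H/Hi/Out/y} → row (4,7) (4,7) (4,2) (8,8) (4,7) (4,7) (4,2) (8,8)
{H/Hi/Out/w} → row (2,6) (2,6) (4,2) (8,8) (2,6) (2,6) (4,2) (8,8)
{H/Hi/In/y, H/Hi/In/w} → row (0,4) (0,4) (4,2) (8,8) (0,4) (0,4) (4,2) (8,8)
{T/Mid/Out/y, T/Mid/Out/w, T/Mid/In/y, T/Mid/In/w, T/Hi/Out/y, T/Hi/Out/w, T/Hi/In/y, T/Hi/In/w} → row (5,6) (5,6) (5,6) (5,6) (5,6) (5,6) (5,6) (5,6)
That's 5 distinct rows out of 16 strategies.

5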